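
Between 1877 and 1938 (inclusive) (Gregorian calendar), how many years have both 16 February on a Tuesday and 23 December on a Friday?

Check each year's weekday for 16 February and 23 December:
  1877: Fri/Sun  1878: Sat/Mon  1879: Sun/Tue  1880: Mon/Thu  1881: Wed/Fri  1882: Thu/Sat  1883: Fri/Sun  1884: Sat/Tue  1885: Mon/Wed  1886: Tue/Thu  1887: Wed/Fri  1888: Thu/Sun  1889: Sat/Mon  1890: Sun/Tue  …(34 more)…  1925: Mon/Wed  1926: Tue/Thu  1927: Wed/Fri  1928: Thu/Sun  1929: Sat/Mon  1930: Sun/Tue  1931: Mon/Wed  1932: Tue/Fri ✓  1933: Thu/Sat  1934: Fri/Sun  1935: Sat/Mon  1936: Sun/Wed  1937: Tue/Thu  1938: Wed/Fri
Both conditions hold in: 1892, 1904, 1932 — 3.

3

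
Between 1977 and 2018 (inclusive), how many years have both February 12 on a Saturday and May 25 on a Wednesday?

5

Check each year's weekday for February 12 and May 25:
  1977: Sat/Wed ✓  1978: Sun/Thu  1979: Mon/Fri  1980: Tue/Sun  1981: Thu/Mon  1982: Fri/Tue  1983: Sat/Wed ✓  1984: Sun/Fri  1985: Tue/Sat  1986: Wed/Sun  1987: Thu/Mon  1988: Fri/Wed  1989: Sun/Thu  1990: Mon/Fri  …(14 more)…  2005: Sat/Wed ✓  2006: Sun/Thu  2007: Mon/Fri  2008: Tue/Sun  2009: Thu/Mon  2010: Fri/Tue  2011: Sat/Wed ✓  2012: Sun/Fri  2013: Tue/Sat  2014: Wed/Sun  2015: Thu/Mon  2016: Fri/Wed  2017: Sun/Thu  2018: Mon/Fri
Both conditions hold in: 1977, 1983, 1994, 2005, 2011 — 5.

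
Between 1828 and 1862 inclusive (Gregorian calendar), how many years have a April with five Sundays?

9

April has 30 days; it has five Sundays when Sunday falls among the first (month-length − 28) days — i.e. when April 1 is one of Sunday/Saturday.
April 1 by year: 1828:Tue 1829:Wed 1830:Thu 1831:Fri 1832:Sun✓ 1833:Mon 1834:Tue 1835:Wed 1836:Fri 1837:Sat✓ 1838:Sun✓ 1839:Mon 1840:Wed 1841:Thu 1842:Fri …(5 more)… 1848:Sat✓ 1849:Sun✓ 1850:Mon 1851:Tue 1852:Thu 1853:Fri 1854:Sat✓ 1855:Sun✓ 1856:Tue 1857:Wed 1858:Thu 1859:Fri 1860:Sun✓ 1861:Mon 1862:Tue
Years with five Sundays: 1832, 1837, 1838, 1843, 1848, 1849, 1854, 1855, 1860 → 9.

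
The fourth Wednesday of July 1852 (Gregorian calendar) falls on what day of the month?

28

July 1, 1852 is a Thursday, so the first Wednesday is the 7th.
The fourth Wednesday is 7 + 21 = 28.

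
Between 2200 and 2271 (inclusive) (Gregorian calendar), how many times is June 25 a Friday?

Track June 25's weekday year by year (advancing +1, or +2 across a Feb 29):
  2200: Wed  2201: Thu (+1)  2202: Fri (+1) ✓  2203: Sat (+1)  2204: Mon (+2)
  2205: Tue (+1)  2206: Wed (+1)  2207: Thu (+1)  2208: Sat (+2)  2209: Sun (+1)
  2210: Mon (+1)  2211: Tue (+1)  2212: Thu (+2)  2213: Fri (+1) ✓  … (44 more years) …
  2258: Fri (+1) ✓  2259: Sat (+1)  2260: Mon (+2)  2261: Tue (+1)  2262: Wed (+1)
  2263: Thu (+1)  2264: Sat (+2)  2265: Sun (+1)  2266: Mon (+1)  2267: Tue (+1)
  2268: Thu (+2)  2269: Fri (+1) ✓  2270: Sat (+1)  2271: Sun (+1)
Friday years: 2202, 2213, 2219, 2224, 2230, 2241, 2247, 2252, 2258, 2269 — 10 in total.

10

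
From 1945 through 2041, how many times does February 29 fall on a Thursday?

3

Leap years in 1945–2041: 24 of them.
Feb 29 weekday advances by 5 (mod 7) from one leap year to the next four years later (or differs when a century non-leap intervenes).
Leap-day weekdays: 1948:Sun 1952:Fri 1956:Wed 1960:Mon 1964:Sat 1968:Thu✓ 1972:Tue 1976:Sun 1980:Fri 1984:Wed 1988:Mon 1992:Sat 1996:Thu✓ 2000:Tue 2004:Sun 2008:Fri 2012:Wed 2016:Mon 2020:Sat 2024:Thu✓ 2028:Tue 2032:Sun 2036:Fri 2040:Wed
Thursday: 1968, 1996, 2024 → 3.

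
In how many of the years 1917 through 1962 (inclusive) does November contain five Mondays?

12

November has 30 days; it has five Mondays when Monday falls among the first (month-length − 28) days — i.e. when November 1 is one of Monday/Sunday.
November 1 by year: 1917:Thu 1918:Fri 1919:Sat 1920:Mon✓ 1921:Tue 1922:Wed 1923:Thu 1924:Sat 1925:Sun✓ 1926:Mon✓ 1927:Tue 1928:Thu 1929:Fri 1930:Sat 1931:Sun✓ …(16 more)… 1948:Mon✓ 1949:Tue 1950:Wed 1951:Thu 1952:Sat 1953:Sun✓ 1954:Mon✓ 1955:Tue 1956:Thu 1957:Fri 1958:Sat 1959:Sun✓ 1960:Tue 1961:Wed 1962:Thu
Years with five Mondays: 1920, 1925, 1926, 1931, 1936, 1937, 1942, 1943, 1948, 1953, 1954, 1959 → 12.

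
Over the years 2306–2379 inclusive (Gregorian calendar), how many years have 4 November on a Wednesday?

Track 4 November's weekday year by year (advancing +1, or +2 across a Feb 29):
  2306: Sun  2307: Mon (+1)  2308: Wed (+2) ✓  2309: Thu (+1)  2310: Fri (+1)
  2311: Sat (+1)  2312: Mon (+2)  2313: Tue (+1)  2314: Wed (+1) ✓  2315: Thu (+1)
  2316: Sat (+2)  2317: Sun (+1)  2318: Mon (+1)  2319: Tue (+1)  … (46 more years) …
  2366: Fri (+1)  2367: Sat (+1)  2368: Mon (+2)  2369: Tue (+1)  2370: Wed (+1) ✓
  2371: Thu (+1)  2372: Sat (+2)  2373: Sun (+1)  2374: Mon (+1)  2375: Tue (+1)
  2376: Thu (+2)  2377: Fri (+1)  2378: Sat (+1)  2379: Sun (+1)
Wednesday years: 2308, 2314, 2325, 2331, 2336, 2342, 2353, 2359, 2364, 2370 — 10 in total.

10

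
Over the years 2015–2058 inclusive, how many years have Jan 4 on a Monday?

Track Jan 4's weekday year by year (advancing +1, or +2 across a Feb 29):
  2015: Sun  2016: Mon (+1) ✓  2017: Wed (+2)  2018: Thu (+1)  2019: Fri (+1)
  2020: Sat (+1)  2021: Mon (+2) ✓  2022: Tue (+1)  2023: Wed (+1)  2024: Thu (+1)
  2025: Sat (+2)  2026: Sun (+1)  2027: Mon (+1) ✓  2028: Tue (+1)  … (16 more years) …
  2045: Wed (+2)  2046: Thu (+1)  2047: Fri (+1)  2048: Sat (+1)  2049: Mon (+2) ✓
  2050: Tue (+1)  2051: Wed (+1)  2052: Thu (+1)  2053: Sat (+2)  2054: Sun (+1)
  2055: Mon (+1) ✓  2056: Tue (+1)  2057: Thu (+2)  2058: Fri (+1)
Monday years: 2016, 2021, 2027, 2038, 2044, 2049, 2055 — 7 in total.

7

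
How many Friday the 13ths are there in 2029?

Check the 13th of each month of 2029: Jan 13: Sat, Feb 13: Tue, Mar 13: Tue, Apr 13: Fri, May 13: Sun, Jun 13: Wed, Jul 13: Fri, Aug 13: Mon, Sep 13: Thu, Oct 13: Sat, Nov 13: Tue, Dec 13: Thu.
Friday occurs in April, July — 2 months.

2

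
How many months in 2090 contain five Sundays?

A month of length L has five Sundays iff its first Sunday is on day ≤ L−28 (so day 1–3 in a 31-day month, 1–2 in a 30-day month, day 1 in a leap February).
Checking each month of 2090: Jan starts Sun (31d) ✓; Feb starts Wed (28d); Mar starts Wed (31d); Apr starts Sat (30d) ✓; May starts Mon (31d); Jun starts Thu (30d); Jul starts Sat (31d) ✓; Aug starts Tue (31d); Sep starts Fri (30d); Oct starts Sun (31d) ✓; Nov starts Wed (30d); Dec starts Fri (31d) ✓.
Five-Sunday months: January, April, July, October, December → 5.

5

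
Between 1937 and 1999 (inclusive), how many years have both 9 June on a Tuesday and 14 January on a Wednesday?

Check each year's weekday for 9 June and 14 January:
  1937: Wed/Thu  1938: Thu/Fri  1939: Fri/Sat  1940: Sun/Sun  1941: Mon/Tue  1942: Tue/Wed ✓  1943: Wed/Thu  1944: Fri/Fri  1945: Sat/Sun  1946: Sun/Mon  1947: Mon/Tue  1948: Wed/Wed  1949: Thu/Fri  1950: Fri/Sat  …(35 more)…  1986: Mon/Tue  1987: Tue/Wed ✓  1988: Thu/Thu  1989: Fri/Sat  1990: Sat/Sun  1991: Sun/Mon  1992: Tue/Tue  1993: Wed/Thu  1994: Thu/Fri  1995: Fri/Sat  1996: Sun/Sun  1997: Mon/Tue  1998: Tue/Wed ✓  1999: Wed/Thu
Both conditions hold in: 1942, 1953, 1959, 1970, 1981, 1987, 1998 — 7.

7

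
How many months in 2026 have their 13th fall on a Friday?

3

Check the 13th of each month of 2026: Jan 13: Tue, Feb 13: Fri, Mar 13: Fri, Apr 13: Mon, May 13: Wed, Jun 13: Sat, Jul 13: Mon, Aug 13: Thu, Sep 13: Sun, Oct 13: Tue, Nov 13: Fri, Dec 13: Sun.
Friday occurs in February, March, November — 3 months.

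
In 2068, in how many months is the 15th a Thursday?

2

Check the 15th of each month of 2068: Jan 15: Sun, Feb 15: Wed, Mar 15: Thu, Apr 15: Sun, May 15: Tue, Jun 15: Fri, Jul 15: Sun, Aug 15: Wed, Sep 15: Sat, Oct 15: Mon, Nov 15: Thu, Dec 15: Sat.
Thursday occurs in March, November — 2 months.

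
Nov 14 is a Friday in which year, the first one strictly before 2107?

From one year to the next, a fixed date's weekday advances by 1, or by 2 when a Feb 29 lies between the two dates.
2107: November 14 is Monday.
2106: Sunday (−1)
2105: Saturday (−1)
2104: Friday (−1)
Nov 14 falls on a Friday in 2104.

2104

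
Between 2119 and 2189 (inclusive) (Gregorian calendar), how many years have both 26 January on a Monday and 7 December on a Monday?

8

Check each year's weekday for 26 January and 7 December:
  2119: Thu/Thu  2120: Fri/Sat  2121: Sun/Sun  2122: Mon/Mon ✓  2123: Tue/Tue  2124: Wed/Thu  2125: Fri/Fri  2126: Sat/Sat  2127: Sun/Sun  2128: Mon/Tue  2129: Wed/Wed  2130: Thu/Thu  2131: Fri/Fri  2132: Sat/Sun  …(43 more)…  2176: Fri/Sat  2177: Sun/Sun  2178: Mon/Mon ✓  2179: Tue/Tue  2180: Wed/Thu  2181: Fri/Fri  2182: Sat/Sat  2183: Sun/Sun  2184: Mon/Tue  2185: Wed/Wed  2186: Thu/Thu  2187: Fri/Fri  2188: Sat/Sun  2189: Mon/Mon ✓
Both conditions hold in: 2122, 2133, 2139, 2150, 2161, 2167, 2178, 2189 — 8.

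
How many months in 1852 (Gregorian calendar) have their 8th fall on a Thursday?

Check the 8th of each month of 1852: Jan 8: Thu, Feb 8: Sun, Mar 8: Mon, Apr 8: Thu, May 8: Sat, Jun 8: Tue, Jul 8: Thu, Aug 8: Sun, Sep 8: Wed, Oct 8: Fri, Nov 8: Mon, Dec 8: Wed.
Thursday occurs in January, April, July — 3 months.

3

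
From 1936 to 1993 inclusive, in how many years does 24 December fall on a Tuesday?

8

Track 24 December's weekday year by year (advancing +1, or +2 across a Feb 29):
  1936: Thu  1937: Fri (+1)  1938: Sat (+1)  1939: Sun (+1)  1940: Tue (+2) ✓
  1941: Wed (+1)  1942: Thu (+1)  1943: Fri (+1)  1944: Sun (+2)  1945: Mon (+1)
  1946: Tue (+1) ✓  1947: Wed (+1)  1948: Fri (+2)  1949: Sat (+1)  … (30 more years) …
  1980: Wed (+2)  1981: Thu (+1)  1982: Fri (+1)  1983: Sat (+1)  1984: Mon (+2)
  1985: Tue (+1) ✓  1986: Wed (+1)  1987: Thu (+1)  1988: Sat (+2)  1989: Sun (+1)
  1990: Mon (+1)  1991: Tue (+1) ✓  1992: Thu (+2)  1993: Fri (+1)
Tuesday years: 1940, 1946, 1957, 1963, 1968, 1974, 1985, 1991 — 8 in total.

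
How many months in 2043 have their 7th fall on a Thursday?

Check the 7th of each month of 2043: Jan 7: Wed, Feb 7: Sat, Mar 7: Sat, Apr 7: Tue, May 7: Thu, Jun 7: Sun, Jul 7: Tue, Aug 7: Fri, Sep 7: Mon, Oct 7: Wed, Nov 7: Sat, Dec 7: Mon.
Thursday occurs in May — 1 month.

1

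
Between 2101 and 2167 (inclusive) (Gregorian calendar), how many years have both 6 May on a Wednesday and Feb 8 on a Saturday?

2

Check each year's weekday for 6 May and Feb 8:
  2101: Fri/Tue  2102: Sat/Wed  2103: Sun/Thu  2104: Tue/Fri  2105: Wed/Sun  2106: Thu/Mon  2107: Fri/Tue  2108: Sun/Wed  2109: Mon/Fri  2110: Tue/Sat  2111: Wed/Sun  2112: Fri/Mon  2113: Sat/Wed  2114: Sun/Thu  …(39 more)…  2154: Mon/Fri  2155: Tue/Sat  2156: Thu/Sun  2157: Fri/Tue  2158: Sat/Wed  2159: Sun/Thu  2160: Tue/Fri  2161: Wed/Sun  2162: Thu/Mon  2163: Fri/Tue  2164: Sun/Wed  2165: Mon/Fri  2166: Tue/Sat  2167: Wed/Sun
Both conditions hold in: 2116, 2144 — 2.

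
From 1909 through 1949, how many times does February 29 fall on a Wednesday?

Leap years in 1909–1949: 10 of them.
Feb 29 weekday advances by 5 (mod 7) from one leap year to the next four years later (or differs when a century non-leap intervenes).
Leap-day weekdays: 1912:Thu 1916:Tue 1920:Sun 1924:Fri 1928:Wed✓ 1932:Mon 1936:Sat 1940:Thu 1944:Tue 1948:Sun
Wednesday: 1928 → 1.

1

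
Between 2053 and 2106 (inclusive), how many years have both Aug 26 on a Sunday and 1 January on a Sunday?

Check each year's weekday for Aug 26 and 1 January:
  2053: Tue/Wed  2054: Wed/Thu  2055: Thu/Fri  2056: Sat/Sat  2057: Sun/Mon  2058: Mon/Tue  2059: Tue/Wed  2060: Thu/Thu  2061: Fri/Sat  2062: Sat/Sun  2063: Sun/Mon  2064: Tue/Tue  2065: Wed/Thu  2066: Thu/Fri  …(26 more)…  2093: Wed/Thu  2094: Thu/Fri  2095: Fri/Sat  2096: Sun/Sun ✓  2097: Mon/Tue  2098: Tue/Wed  2099: Wed/Thu  2100: Thu/Fri  2101: Fri/Sat  2102: Sat/Sun  2103: Sun/Mon  2104: Tue/Tue  2105: Wed/Thu  2106: Thu/Fri
Both conditions hold in: 2068, 2096 — 2.

2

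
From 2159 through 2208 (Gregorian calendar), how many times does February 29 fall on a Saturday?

1

Leap years in 2159–2208: 12 of them.
Feb 29 weekday advances by 5 (mod 7) from one leap year to the next four years later (or differs when a century non-leap intervenes).
Leap-day weekdays: 2160:Fri 2164:Wed 2168:Mon 2172:Sat✓ 2176:Thu 2180:Tue 2184:Sun 2188:Fri 2192:Wed 2196:Mon 2204:Wed 2208:Mon
Saturday: 2172 → 1.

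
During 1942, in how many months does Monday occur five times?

A month of length L has five Mondays iff its first Monday is on day ≤ L−28 (so day 1–3 in a 31-day month, 1–2 in a 30-day month, day 1 in a leap February).
Checking each month of 1942: Jan starts Thu (31d); Feb starts Sun (28d); Mar starts Sun (31d) ✓; Apr starts Wed (30d); May starts Fri (31d); Jun starts Mon (30d) ✓; Jul starts Wed (31d); Aug starts Sat (31d) ✓; Sep starts Tue (30d); Oct starts Thu (31d); Nov starts Sun (30d) ✓; Dec starts Tue (31d).
Five-Monday months: March, June, August, November → 4.

4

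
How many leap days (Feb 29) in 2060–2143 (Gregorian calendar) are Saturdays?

Leap years in 2060–2143: 20 of them.
Feb 29 weekday advances by 5 (mod 7) from one leap year to the next four years later (or differs when a century non-leap intervenes).
Leap-day weekdays: 2060:Sun 2064:Fri 2068:Wed 2072:Mon 2076:Sat✓ 2080:Thu 2084:Tue 2088:Sun 2092:Fri 2096:Wed 2104:Fri 2108:Wed 2112:Mon 2116:Sat✓ 2120:Thu 2124:Tue 2128:Sun 2132:Fri 2136:Wed 2140:Mon
Saturday: 2076, 2116 → 2.

2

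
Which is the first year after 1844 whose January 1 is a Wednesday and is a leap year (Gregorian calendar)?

1868

Jan 1 advances by 2 weekdays after a leap year and by 1 after a common year.
1844: Jan 1 is Monday (leap).
1845: Wednesday
1846: Thursday
1847: Friday
1848: Saturday (leap)
1849: Monday
1850: Tuesday
1851: Wednesday
1852: Thursday (leap)
1853: Saturday
1854: Sunday
1855: Monday
1856: Tuesday (leap)
1857: Thursday
1858: Friday
1859: Saturday
1860: Sunday (leap)
1861: Tuesday
1862: Wednesday
1863: Thursday
1864: Friday (leap)
1865: Sunday
1866: Monday
1867: Tuesday
1868: Wednesday (leap)
1868 begins on a Wednesday and is a leap year.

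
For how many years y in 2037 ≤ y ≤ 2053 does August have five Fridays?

7

August has 31 days; it has five Fridays when Friday falls among the first (month-length − 28) days — i.e. when August 1 is one of Friday/Thursday/Wednesday.
August 1 by year: 2037:Sat 2038:Sun 2039:Mon 2040:Wed✓ 2041:Thu✓ 2042:Fri✓ 2043:Sat 2044:Mon 2045:Tue 2046:Wed✓ 2047:Thu✓ 2048:Sat 2049:Sun 2050:Mon 2051:Tue 2052:Thu✓ 2053:Fri✓
Years with five Fridays: 2040, 2041, 2042, 2046, 2047, 2052, 2053 → 7.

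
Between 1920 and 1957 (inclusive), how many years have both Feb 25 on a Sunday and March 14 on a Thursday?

Check each year's weekday for Feb 25 and March 14:
  1920: Wed/Sun  1921: Fri/Mon  1922: Sat/Tue  1923: Sun/Wed  1924: Mon/Fri  1925: Wed/Sat  1926: Thu/Sun  1927: Fri/Mon  1928: Sat/Wed  1929: Mon/Thu  1930: Tue/Fri  1931: Wed/Sat  1932: Thu/Mon  1933: Sat/Tue  …(10 more)…  1944: Fri/Tue  1945: Sun/Wed  1946: Mon/Thu  1947: Tue/Fri  1948: Wed/Sun  1949: Fri/Mon  1950: Sat/Tue  1951: Sun/Wed  1952: Mon/Fri  1953: Wed/Sat  1954: Thu/Sun  1955: Fri/Mon  1956: Sat/Wed  1957: Mon/Thu
Both conditions hold in: 1940 — 1.

1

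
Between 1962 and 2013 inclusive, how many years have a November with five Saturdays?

November has 30 days; it has five Saturdays when Saturday falls among the first (month-length − 28) days — i.e. when November 1 is one of Saturday/Friday.
November 1 by year: 1962:Thu 1963:Fri✓ 1964:Sun 1965:Mon 1966:Tue 1967:Wed 1968:Fri✓ 1969:Sat✓ 1970:Sun 1971:Mon 1972:Wed 1973:Thu 1974:Fri✓ 1975:Sat✓ 1976:Mon …(22 more)… 1999:Mon 2000:Wed 2001:Thu 2002:Fri✓ 2003:Sat✓ 2004:Mon 2005:Tue 2006:Wed 2007:Thu 2008:Sat✓ 2009:Sun 2010:Mon 2011:Tue 2012:Thu 2013:Fri✓
Years with five Saturdays: 1963, 1968, 1969, 1974, 1975, 1980, 1985, 1986, 1991, 1996, 1997, 2002, 2003, 2008, 2013 → 15.

15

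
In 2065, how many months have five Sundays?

4

A month of length L has five Sundays iff its first Sunday is on day ≤ L−28 (so day 1–3 in a 31-day month, 1–2 in a 30-day month, day 1 in a leap February).
Checking each month of 2065: Jan starts Thu (31d); Feb starts Sun (28d); Mar starts Sun (31d) ✓; Apr starts Wed (30d); May starts Fri (31d) ✓; Jun starts Mon (30d); Jul starts Wed (31d); Aug starts Sat (31d) ✓; Sep starts Tue (30d); Oct starts Thu (31d); Nov starts Sun (30d) ✓; Dec starts Tue (31d).
Five-Sunday months: March, May, August, November → 4.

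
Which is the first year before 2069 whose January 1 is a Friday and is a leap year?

2044

Jan 1 advances by 2 weekdays after a leap year and by 1 after a common year.
2069: Jan 1 is Tuesday.
2068: Sunday (leap)
2067: Saturday
2066: Friday
2065: Thursday
2064: Tuesday (leap)
2063: Monday
2062: Sunday
2061: Saturday
2060: Thursday (leap)
2059: Wednesday
2058: Tuesday
2057: Monday
2056: Saturday (leap)
2055: Friday
2054: Thursday
2053: Wednesday
2052: Monday (leap)
2051: Sunday
2050: Saturday
2049: Friday
2048: Wednesday (leap)
2047: Tuesday
2046: Monday
2045: Sunday
2044: Friday (leap)
2044 begins on a Friday and is a leap year.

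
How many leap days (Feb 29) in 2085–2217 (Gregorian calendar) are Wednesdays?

Leap years in 2085–2217: 31 of them.
Feb 29 weekday advances by 5 (mod 7) from one leap year to the next four years later (or differs when a century non-leap intervenes).
Leap-day weekdays: 2088:Sun 2092:Fri 2096:Wed✓ 2104:Fri 2108:Wed✓ 2112:Mon 2116:Sat 2120:Thu 2124:Tue 2128:Sun 2132:Fri 2136:Wed✓ 2140:Mon …(5 more)… 2164:Wed✓ 2168:Mon 2172:Sat 2176:Thu 2180:Tue 2184:Sun 2188:Fri 2192:Wed✓ 2196:Mon 2204:Wed✓ 2208:Mon 2212:Sat 2216:Thu
Wednesday: 2096, 2108, 2136, 2164, 2192, 2204 → 6.

6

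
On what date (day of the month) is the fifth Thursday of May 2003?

May 1, 2003 is a Thursday, so the first Thursday is the 1st.
The fifth Thursday is 1 + 28 = 29.

29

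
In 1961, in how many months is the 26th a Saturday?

1

Check the 26th of each month of 1961: Jan 26: Thu, Feb 26: Sun, Mar 26: Sun, Apr 26: Wed, May 26: Fri, Jun 26: Mon, Jul 26: Wed, Aug 26: Sat, Sep 26: Tue, Oct 26: Thu, Nov 26: Sun, Dec 26: Tue.
Saturday occurs in August — 1 month.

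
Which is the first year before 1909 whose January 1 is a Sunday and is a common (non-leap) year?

1905

Jan 1 advances by 2 weekdays after a leap year and by 1 after a common year.
1909: Jan 1 is Friday.
1908: Wednesday (leap)
1907: Tuesday
1906: Monday
1905: Sunday
1905 begins on a Sunday and is a common year.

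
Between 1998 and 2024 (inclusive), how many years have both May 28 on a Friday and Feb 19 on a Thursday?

Check each year's weekday for May 28 and Feb 19:
  1998: Thu/Thu  1999: Fri/Fri  2000: Sun/Sat  2001: Mon/Mon  2002: Tue/Tue  2003: Wed/Wed  2004: Fri/Thu ✓  2005: Sat/Sat  2006: Sun/Sun  2007: Mon/Mon  2008: Wed/Tue  2009: Thu/Thu  2010: Fri/Fri  2011: Sat/Sat  2012: Mon/Sun  2013: Tue/Tue  2014: Wed/Wed  2015: Thu/Thu  2016: Sat/Fri  2017: Sun/Sun  2018: Mon/Mon  2019: Tue/Tue  2020: Thu/Wed  2021: Fri/Fri  2022: Sat/Sat  2023: Sun/Sun  2024: Tue/Mon
Both conditions hold in: 2004 — 1.

1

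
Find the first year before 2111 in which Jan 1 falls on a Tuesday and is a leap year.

2104

Jan 1 advances by 2 weekdays after a leap year and by 1 after a common year.
2111: Jan 1 is Thursday.
2110: Wednesday
2109: Tuesday
2108: Sunday (leap)
2107: Saturday
2106: Friday
2105: Thursday
2104: Tuesday (leap)
2104 begins on a Tuesday and is a leap year.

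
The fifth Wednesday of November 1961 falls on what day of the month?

November 1, 1961 is a Wednesday, so the first Wednesday is the 1st.
The fifth Wednesday is 1 + 28 = 29.

29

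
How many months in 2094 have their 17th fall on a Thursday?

1

Check the 17th of each month of 2094: Jan 17: Sun, Feb 17: Wed, Mar 17: Wed, Apr 17: Sat, May 17: Mon, Jun 17: Thu, Jul 17: Sat, Aug 17: Tue, Sep 17: Fri, Oct 17: Sun, Nov 17: Wed, Dec 17: Fri.
Thursday occurs in June — 1 month.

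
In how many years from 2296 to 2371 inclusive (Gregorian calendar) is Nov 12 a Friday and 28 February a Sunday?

9

Check each year's weekday for Nov 12 and 28 February:
  2296: Thu/Fri  2297: Fri/Sun ✓  2298: Sat/Mon  2299: Sun/Tue  2300: Mon/Wed  2301: Tue/Thu  2302: Wed/Fri  2303: Thu/Sat  2304: Sat/Sun  2305: Sun/Tue  2306: Mon/Wed  2307: Tue/Thu  2308: Thu/Fri  2309: Fri/Sun ✓  …(48 more)…  2358: Wed/Fri  2359: Thu/Sat  2360: Sat/Sun  2361: Sun/Tue  2362: Mon/Wed  2363: Tue/Thu  2364: Thu/Fri  2365: Fri/Sun ✓  2366: Sat/Mon  2367: Sun/Tue  2368: Tue/Wed  2369: Wed/Fri  2370: Thu/Sat  2371: Fri/Sun ✓
Both conditions hold in: 2297, 2309, 2315, 2326, 2337, 2343, 2354, 2365, 2371 — 9.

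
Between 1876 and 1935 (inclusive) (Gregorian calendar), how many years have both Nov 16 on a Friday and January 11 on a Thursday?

8

Check each year's weekday for Nov 16 and January 11:
  1876: Thu/Tue  1877: Fri/Thu ✓  1878: Sat/Fri  1879: Sun/Sat  1880: Tue/Sun  1881: Wed/Tue  1882: Thu/Wed  1883: Fri/Thu ✓  1884: Sun/Fri  1885: Mon/Sun  1886: Tue/Mon  1887: Wed/Tue  1888: Fri/Wed  1889: Sat/Fri  …(32 more)…  1922: Thu/Wed  1923: Fri/Thu ✓  1924: Sun/Fri  1925: Mon/Sun  1926: Tue/Mon  1927: Wed/Tue  1928: Fri/Wed  1929: Sat/Fri  1930: Sun/Sat  1931: Mon/Sun  1932: Wed/Mon  1933: Thu/Wed  1934: Fri/Thu ✓  1935: Sat/Fri
Both conditions hold in: 1877, 1883, 1894, 1900, 1906, 1917, 1923, 1934 — 8.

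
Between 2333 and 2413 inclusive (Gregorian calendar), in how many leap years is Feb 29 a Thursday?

Leap years in 2333–2413: 20 of them.
Feb 29 weekday advances by 5 (mod 7) from one leap year to the next four years later (or differs when a century non-leap intervenes).
Leap-day weekdays: 2336:Sat 2340:Thu✓ 2344:Tue 2348:Sun 2352:Fri 2356:Wed 2360:Mon 2364:Sat 2368:Thu✓ 2372:Tue 2376:Sun 2380:Fri 2384:Wed 2388:Mon 2392:Sat 2396:Thu✓ 2400:Tue 2404:Sun 2408:Fri 2412:Wed
Thursday: 2340, 2368, 2396 → 3.

3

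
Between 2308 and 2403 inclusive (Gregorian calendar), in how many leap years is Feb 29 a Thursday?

4

Leap years in 2308–2403: 24 of them.
Feb 29 weekday advances by 5 (mod 7) from one leap year to the next four years later (or differs when a century non-leap intervenes).
Leap-day weekdays: 2308:Sat 2312:Thu✓ 2316:Tue 2320:Sun 2324:Fri 2328:Wed 2332:Mon 2336:Sat 2340:Thu✓ 2344:Tue 2348:Sun 2352:Fri 2356:Wed 2360:Mon 2364:Sat 2368:Thu✓ 2372:Tue 2376:Sun 2380:Fri 2384:Wed 2388:Mon 2392:Sat 2396:Thu✓ 2400:Tue
Thursday: 2312, 2340, 2368, 2396 → 4.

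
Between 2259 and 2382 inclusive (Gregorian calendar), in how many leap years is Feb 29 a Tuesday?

Leap years in 2259–2382: 30 of them.
Feb 29 weekday advances by 5 (mod 7) from one leap year to the next four years later (or differs when a century non-leap intervenes).
Leap-day weekdays: 2260:Wed 2264:Mon 2268:Sat 2272:Thu 2276:Tue✓ 2280:Sun 2284:Fri 2288:Wed 2292:Mon 2296:Sat 2304:Mon 2308:Sat 2312:Thu …(4 more)… 2332:Mon 2336:Sat 2340:Thu 2344:Tue✓ 2348:Sun 2352:Fri 2356:Wed 2360:Mon 2364:Sat 2368:Thu 2372:Tue✓ 2376:Sun 2380:Fri
Tuesday: 2276, 2316, 2344, 2372 → 4.

4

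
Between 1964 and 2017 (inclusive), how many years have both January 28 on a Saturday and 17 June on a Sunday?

Check each year's weekday for January 28 and 17 June:
  1964: Tue/Wed  1965: Thu/Thu  1966: Fri/Fri  1967: Sat/Sat  1968: Sun/Mon  1969: Tue/Tue  1970: Wed/Wed  1971: Thu/Thu  1972: Fri/Sat  1973: Sun/Sun  1974: Mon/Mon  1975: Tue/Tue  1976: Wed/Thu  1977: Fri/Fri  …(26 more)…  2004: Wed/Thu  2005: Fri/Fri  2006: Sat/Sat  2007: Sun/Sun  2008: Mon/Tue  2009: Wed/Wed  2010: Thu/Thu  2011: Fri/Fri  2012: Sat/Sun ✓  2013: Mon/Mon  2014: Tue/Tue  2015: Wed/Wed  2016: Thu/Fri  2017: Sat/Sat
Both conditions hold in: 1984, 2012 — 2.

2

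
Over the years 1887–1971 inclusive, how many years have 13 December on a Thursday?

Track 13 December's weekday year by year (advancing +1, or +2 across a Feb 29):
  1887: Tue  1888: Thu (+2) ✓  1889: Fri (+1)  1890: Sat (+1)  1891: Sun (+1)
  1892: Tue (+2)  1893: Wed (+1)  1894: Thu (+1) ✓  1895: Fri (+1)  1896: Sun (+2)
  1897: Mon (+1)  1898: Tue (+1)  1899: Wed (+1)  1900: Thu (+1) ✓  … (57 more years) …
  1958: Sat (+1)  1959: Sun (+1)  1960: Tue (+2)  1961: Wed (+1)  1962: Thu (+1) ✓
  1963: Fri (+1)  1964: Sun (+2)  1965: Mon (+1)  1966: Tue (+1)  1967: Wed (+1)
  1968: Fri (+2)  1969: Sat (+1)  1970: Sun (+1)  1971: Mon (+1)
Thursday years: 1888, 1894, 1900, 1906, 1917, 1923, 1928, 1934, 1945, 1951, 1956, 1962 — 12 in total.

12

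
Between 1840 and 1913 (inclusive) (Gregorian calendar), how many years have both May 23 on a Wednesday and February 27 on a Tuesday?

Check each year's weekday for May 23 and February 27:
  1840: Sat/Thu  1841: Sun/Sat  1842: Mon/Sun  1843: Tue/Mon  1844: Thu/Tue  1845: Fri/Thu  1846: Sat/Fri  1847: Sun/Sat  1848: Tue/Sun  1849: Wed/Tue ✓  1850: Thu/Wed  1851: Fri/Thu  1852: Sun/Fri  1853: Mon/Sun  …(46 more)…  1900: Wed/Tue ✓  1901: Thu/Wed  1902: Fri/Thu  1903: Sat/Fri  1904: Mon/Sat  1905: Tue/Mon  1906: Wed/Tue ✓  1907: Thu/Wed  1908: Sat/Thu  1909: Sun/Sat  1910: Mon/Sun  1911: Tue/Mon  1912: Thu/Tue  1913: Fri/Thu
Both conditions hold in: 1849, 1855, 1866, 1877, 1883, 1894, 1900, 1906 — 8.

8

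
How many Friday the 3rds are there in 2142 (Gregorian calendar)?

1

Check the 3rd of each month of 2142: Jan 3: Wed, Feb 3: Sat, Mar 3: Sat, Apr 3: Tue, May 3: Thu, Jun 3: Sun, Jul 3: Tue, Aug 3: Fri, Sep 3: Mon, Oct 3: Wed, Nov 3: Sat, Dec 3: Mon.
Friday occurs in August — 1 month.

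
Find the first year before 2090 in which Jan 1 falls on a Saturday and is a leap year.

2084

Jan 1 advances by 2 weekdays after a leap year and by 1 after a common year.
2090: Jan 1 is Sunday.
2089: Saturday
2088: Thursday (leap)
2087: Wednesday
2086: Tuesday
2085: Monday
2084: Saturday (leap)
2084 begins on a Saturday and is a leap year.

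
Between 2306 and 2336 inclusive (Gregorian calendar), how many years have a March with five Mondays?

13

March has 31 days; it has five Mondays when Monday falls among the first (month-length − 28) days — i.e. when March 1 is one of Monday/Sunday/Saturday.
March 1 by year: 2306:Thu 2307:Fri 2308:Sun✓ 2309:Mon✓ 2310:Tue 2311:Wed 2312:Fri 2313:Sat✓ 2314:Sun✓ 2315:Mon✓ 2316:Wed 2317:Thu 2318:Fri 2319:Sat✓ 2320:Mon✓ 2321:Tue 2322:Wed 2323:Thu 2324:Sat✓ 2325:Sun✓ 2326:Mon✓ 2327:Tue 2328:Thu 2329:Fri 2330:Sat✓ 2331:Sun✓ 2332:Tue 2333:Wed 2334:Thu 2335:Fri 2336:Sun✓
Years with five Mondays: 2308, 2309, 2313, 2314, 2315, 2319, 2320, 2324, 2325, 2326, 2330, 2331, 2336 → 13.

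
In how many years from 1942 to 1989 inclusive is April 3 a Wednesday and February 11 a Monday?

Check each year's weekday for April 3 and February 11:
  1942: Fri/Wed  1943: Sat/Thu  1944: Mon/Fri  1945: Tue/Sun  1946: Wed/Mon ✓  1947: Thu/Tue  1948: Sat/Wed  1949: Sun/Fri  1950: Mon/Sat  1951: Tue/Sun  1952: Thu/Mon  1953: Fri/Wed  1954: Sat/Thu  1955: Sun/Fri  …(20 more)…  1976: Sat/Wed  1977: Sun/Fri  1978: Mon/Sat  1979: Tue/Sun  1980: Thu/Mon  1981: Fri/Wed  1982: Sat/Thu  1983: Sun/Fri  1984: Tue/Sat  1985: Wed/Mon ✓  1986: Thu/Tue  1987: Fri/Wed  1988: Sun/Thu  1989: Mon/Sat
Both conditions hold in: 1946, 1957, 1963, 1974, 1985 — 5.

5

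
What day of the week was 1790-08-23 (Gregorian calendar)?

Monday

January 1, 1790 is a Friday.
August 23 is day 235 of the year, i.e. 234 days after Jan 1.
234 mod 7 = 3, so advance 3 weekdays from Friday: Monday.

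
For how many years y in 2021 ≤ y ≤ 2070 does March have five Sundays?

March has 31 days; it has five Sundays when Sunday falls among the first (month-length − 28) days — i.e. when March 1 is one of Sunday/Saturday/Friday.
March 1 by year: 2021:Mon 2022:Tue 2023:Wed 2024:Fri✓ 2025:Sat✓ 2026:Sun✓ 2027:Mon 2028:Wed 2029:Thu 2030:Fri✓ 2031:Sat✓ 2032:Mon 2033:Tue 2034:Wed 2035:Thu …(20 more)… 2056:Wed 2057:Thu 2058:Fri✓ 2059:Sat✓ 2060:Mon 2061:Tue 2062:Wed 2063:Thu 2064:Sat✓ 2065:Sun✓ 2066:Mon 2067:Tue 2068:Thu 2069:Fri✓ 2070:Sat✓
Years with five Sundays: 2024, 2025, 2026, 2030, 2031, 2036, 2037, 2041, 2042, 2043, 2047, 2048, 2052, 2053, 2054, 2058, 2059, 2064, 2065, 2069, 2070 → 21.

21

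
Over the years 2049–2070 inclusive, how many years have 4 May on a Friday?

3

Track 4 May's weekday year by year (advancing +1, or +2 across a Feb 29):
  2049: Tue  2050: Wed (+1)  2051: Thu (+1)  2052: Sat (+2)  2053: Sun (+1)
  2054: Mon (+1)  2055: Tue (+1)  2056: Thu (+2)  2057: Fri (+1) ✓  2058: Sat (+1)
  2059: Sun (+1)  2060: Tue (+2)  2061: Wed (+1)  2062: Thu (+1)  2063: Fri (+1) ✓
  2064: Sun (+2)  2065: Mon (+1)  2066: Tue (+1)  2067: Wed (+1)  2068: Fri (+2) ✓
  2069: Sat (+1)  2070: Sun (+1)
Friday years: 2057, 2063, 2068 — 3 in total.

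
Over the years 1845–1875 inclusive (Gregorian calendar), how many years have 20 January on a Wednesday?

Track 20 January's weekday year by year (advancing +1, or +2 across a Feb 29):
  1845: Mon  1846: Tue (+1)  1847: Wed (+1) ✓  1848: Thu (+1)  1849: Sat (+2)
  1850: Sun (+1)  1851: Mon (+1)  1852: Tue (+1)  1853: Thu (+2)  1854: Fri (+1)
  1855: Sat (+1)  1856: Sun (+1)  1857: Tue (+2)  1858: Wed (+1) ✓  … (3 more years) …
  1862: Mon (+1)  1863: Tue (+1)  1864: Wed (+1) ✓  1865: Fri (+2)  1866: Sat (+1)
  1867: Sun (+1)  1868: Mon (+1)  1869: Wed (+2) ✓  1870: Thu (+1)  1871: Fri (+1)
  1872: Sat (+1)  1873: Mon (+2)  1874: Tue (+1)  1875: Wed (+1) ✓
Wednesday years: 1847, 1858, 1864, 1869, 1875 — 5 in total.

5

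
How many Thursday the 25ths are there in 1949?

Check the 25th of each month of 1949: Jan 25: Tue, Feb 25: Fri, Mar 25: Fri, Apr 25: Mon, May 25: Wed, Jun 25: Sat, Jul 25: Mon, Aug 25: Thu, Sep 25: Sun, Oct 25: Tue, Nov 25: Fri, Dec 25: Sun.
Thursday occurs in August — 1 month.

1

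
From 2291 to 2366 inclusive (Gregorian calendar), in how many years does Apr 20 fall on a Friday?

11

Track Apr 20's weekday year by year (advancing +1, or +2 across a Feb 29):
  2291: Mon  2292: Wed (+2)  2293: Thu (+1)  2294: Fri (+1) ✓  2295: Sat (+1)
  2296: Mon (+2)  2297: Tue (+1)  2298: Wed (+1)  2299: Thu (+1)  2300: Fri (+1) ✓
  2301: Sat (+1)  2302: Sun (+1)  2303: Mon (+1)  2304: Wed (+2)  … (48 more years) …
  2353: Mon (+1)  2354: Tue (+1)  2355: Wed (+1)  2356: Fri (+2) ✓  2357: Sat (+1)
  2358: Sun (+1)  2359: Mon (+1)  2360: Wed (+2)  2361: Thu (+1)  2362: Fri (+1) ✓
  2363: Sat (+1)  2364: Mon (+2)  2365: Tue (+1)  2366: Wed (+1)
Friday years: 2294, 2300, 2306, 2317, 2323, 2328, 2334, 2345, 2351, 2356, 2362 — 11 in total.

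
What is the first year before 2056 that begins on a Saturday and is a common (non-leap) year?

2050

Jan 1 advances by 2 weekdays after a leap year and by 1 after a common year.
2056: Jan 1 is Saturday (leap).
2055: Friday
2054: Thursday
2053: Wednesday
2052: Monday (leap)
2051: Sunday
2050: Saturday
2050 begins on a Saturday and is a common year.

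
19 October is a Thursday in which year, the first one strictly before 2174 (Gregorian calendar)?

2169

From one year to the next, a fixed date's weekday advances by 1, or by 2 when a Feb 29 lies between the two dates.
2174: October 19 is Wednesday.
2173: Tuesday (−1)
2172: Monday (−1)
2171: Saturday (−2)
2170: Friday (−1)
2169: Thursday (−1)
19 October falls on a Thursday in 2169.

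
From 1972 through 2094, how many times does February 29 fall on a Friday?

Leap years in 1972–2094: 31 of them.
Feb 29 weekday advances by 5 (mod 7) from one leap year to the next four years later (or differs when a century non-leap intervenes).
Leap-day weekdays: 1972:Tue 1976:Sun 1980:Fri✓ 1984:Wed 1988:Mon 1992:Sat 1996:Thu 2000:Tue 2004:Sun 2008:Fri✓ 2012:Wed 2016:Mon 2020:Sat …(5 more)… 2044:Mon 2048:Sat 2052:Thu 2056:Tue 2060:Sun 2064:Fri✓ 2068:Wed 2072:Mon 2076:Sat 2080:Thu 2084:Tue 2088:Sun 2092:Fri✓
Friday: 1980, 2008, 2036, 2064, 2092 → 5.

5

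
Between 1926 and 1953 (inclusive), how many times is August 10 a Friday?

Track August 10's weekday year by year (advancing +1, or +2 across a Feb 29):
  1926: Tue  1927: Wed (+1)  1928: Fri (+2) ✓  1929: Sat (+1)  1930: Sun (+1)
  1931: Mon (+1)  1932: Wed (+2)  1933: Thu (+1)  1934: Fri (+1) ✓  1935: Sat (+1)
  1936: Mon (+2)  1937: Tue (+1)  1938: Wed (+1)  1939: Thu (+1)  1940: Sat (+2)
  1941: Sun (+1)  1942: Mon (+1)  1943: Tue (+1)  1944: Thu (+2)  1945: Fri (+1) ✓
  1946: Sat (+1)  1947: Sun (+1)  1948: Tue (+2)  1949: Wed (+1)  1950: Thu (+1)
  1951: Fri (+1) ✓  1952: Sun (+2)  1953: Mon (+1)
Friday years: 1928, 1934, 1945, 1951 — 4 in total.

4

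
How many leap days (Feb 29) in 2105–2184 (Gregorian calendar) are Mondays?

Leap years in 2105–2184: 20 of them.
Feb 29 weekday advances by 5 (mod 7) from one leap year to the next four years later (or differs when a century non-leap intervenes).
Leap-day weekdays: 2108:Wed 2112:Mon✓ 2116:Sat 2120:Thu 2124:Tue 2128:Sun 2132:Fri 2136:Wed 2140:Mon✓ 2144:Sat 2148:Thu 2152:Tue 2156:Sun 2160:Fri 2164:Wed 2168:Mon✓ 2172:Sat 2176:Thu 2180:Tue 2184:Sun
Monday: 2112, 2140, 2168 → 3.

3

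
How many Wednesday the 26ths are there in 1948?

Check the 26th of each month of 1948: Jan 26: Mon, Feb 26: Thu, Mar 26: Fri, Apr 26: Mon, May 26: Wed, Jun 26: Sat, Jul 26: Mon, Aug 26: Thu, Sep 26: Sun, Oct 26: Tue, Nov 26: Fri, Dec 26: Sun.
Wednesday occurs in May — 1 month.

1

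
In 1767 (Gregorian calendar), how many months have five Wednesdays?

A month of length L has five Wednesdays iff its first Wednesday is on day ≤ L−28 (so day 1–3 in a 31-day month, 1–2 in a 30-day month, day 1 in a leap February).
Checking each month of 1767: Jan starts Thu (31d); Feb starts Sun (28d); Mar starts Sun (31d); Apr starts Wed (30d) ✓; May starts Fri (31d); Jun starts Mon (30d); Jul starts Wed (31d) ✓; Aug starts Sat (31d); Sep starts Tue (30d) ✓; Oct starts Thu (31d); Nov starts Sun (30d); Dec starts Tue (31d) ✓.
Five-Wednesday months: April, July, September, December → 4.

4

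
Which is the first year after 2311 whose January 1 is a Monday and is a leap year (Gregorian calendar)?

2312

Jan 1 advances by 2 weekdays after a leap year and by 1 after a common year.
2311: Jan 1 is Sunday.
2312: Monday (leap)
2312 begins on a Monday and is a leap year.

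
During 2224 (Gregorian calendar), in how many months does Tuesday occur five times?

4

A month of length L has five Tuesdays iff its first Tuesday is on day ≤ L−28 (so day 1–3 in a 31-day month, 1–2 in a 30-day month, day 1 in a leap February).
Checking each month of 2224: Jan starts Thu (31d); Feb starts Sun (29d); Mar starts Mon (31d) ✓; Apr starts Thu (30d); May starts Sat (31d); Jun starts Tue (30d) ✓; Jul starts Thu (31d); Aug starts Sun (31d) ✓; Sep starts Wed (30d); Oct starts Fri (31d); Nov starts Mon (30d) ✓; Dec starts Wed (31d).
Five-Tuesday months: March, June, August, November → 4.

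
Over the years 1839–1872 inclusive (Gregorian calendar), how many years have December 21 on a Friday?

Track December 21's weekday year by year (advancing +1, or +2 across a Feb 29):
  1839: Sat  1840: Mon (+2)  1841: Tue (+1)  1842: Wed (+1)  1843: Thu (+1)
  1844: Sat (+2)  1845: Sun (+1)  1846: Mon (+1)  1847: Tue (+1)  1848: Thu (+2)
  1849: Fri (+1) ✓  1850: Sat (+1)  1851: Sun (+1)  1852: Tue (+2)  … (6 more years) …
  1859: Wed (+1)  1860: Fri (+2) ✓  1861: Sat (+1)  1862: Sun (+1)  1863: Mon (+1)
  1864: Wed (+2)  1865: Thu (+1)  1866: Fri (+1) ✓  1867: Sat (+1)  1868: Mon (+2)
  1869: Tue (+1)  1870: Wed (+1)  1871: Thu (+1)  1872: Sat (+2)
Friday years: 1849, 1855, 1860, 1866 — 4 in total.

4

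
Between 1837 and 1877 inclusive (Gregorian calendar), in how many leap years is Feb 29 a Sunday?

Leap years in 1837–1877: 10 of them.
Feb 29 weekday advances by 5 (mod 7) from one leap year to the next four years later (or differs when a century non-leap intervenes).
Leap-day weekdays: 1840:Sat 1844:Thu 1848:Tue 1852:Sun✓ 1856:Fri 1860:Wed 1864:Mon 1868:Sat 1872:Thu 1876:Tue
Sunday: 1852 → 1.

1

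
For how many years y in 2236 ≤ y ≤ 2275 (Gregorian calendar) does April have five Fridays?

April has 30 days; it has five Fridays when Friday falls among the first (month-length − 28) days — i.e. when April 1 is one of Friday/Thursday.
April 1 by year: 2236:Fri✓ 2237:Sat 2238:Sun 2239:Mon 2240:Wed 2241:Thu✓ 2242:Fri✓ 2243:Sat 2244:Mon 2245:Tue 2246:Wed 2247:Thu✓ 2248:Sat 2249:Sun 2250:Mon …(10 more)… 2261:Mon 2262:Tue 2263:Wed 2264:Fri✓ 2265:Sat 2266:Sun 2267:Mon 2268:Wed 2269:Thu✓ 2270:Fri✓ 2271:Sat 2272:Mon 2273:Tue 2274:Wed 2275:Thu✓
Years with five Fridays: 2236, 2241, 2242, 2247, 2252, 2253, 2258, 2259, 2264, 2269, 2270, 2275 → 12.

12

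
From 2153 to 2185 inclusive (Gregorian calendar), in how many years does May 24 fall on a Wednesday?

Track May 24's weekday year by year (advancing +1, or +2 across a Feb 29):
  2153: Thu  2154: Fri (+1)  2155: Sat (+1)  2156: Mon (+2)  2157: Tue (+1)
  2158: Wed (+1) ✓  2159: Thu (+1)  2160: Sat (+2)  2161: Sun (+1)  2162: Mon (+1)
  2163: Tue (+1)  2164: Thu (+2)  2165: Fri (+1)  2166: Sat (+1)  … (5 more years) …
  2172: Sun (+2)  2173: Mon (+1)  2174: Tue (+1)  2175: Wed (+1) ✓  2176: Fri (+2)
  2177: Sat (+1)  2178: Sun (+1)  2179: Mon (+1)  2180: Wed (+2) ✓  2181: Thu (+1)
  2182: Fri (+1)  2183: Sat (+1)  2184: Mon (+2)  2185: Tue (+1)
Wednesday years: 2158, 2169, 2175, 2180 — 4 in total.

4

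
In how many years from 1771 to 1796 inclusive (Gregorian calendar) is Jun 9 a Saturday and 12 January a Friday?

2

Check each year's weekday for Jun 9 and 12 January:
  1771: Sun/Sat  1772: Tue/Sun  1773: Wed/Tue  1774: Thu/Wed  1775: Fri/Thu  1776: Sun/Fri  1777: Mon/Sun  1778: Tue/Mon  1779: Wed/Tue  1780: Fri/Wed  1781: Sat/Fri ✓  1782: Sun/Sat  1783: Mon/Sun  1784: Wed/Mon  1785: Thu/Wed  1786: Fri/Thu  1787: Sat/Fri ✓  1788: Mon/Sat  1789: Tue/Mon  1790: Wed/Tue  1791: Thu/Wed  1792: Sat/Thu  1793: Sun/Sat  1794: Mon/Sun  1795: Tue/Mon  1796: Thu/Tue
Both conditions hold in: 1781, 1787 — 2.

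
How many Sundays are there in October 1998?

4

October 1998 has 31 days and begins on Thursday.
The first Sunday is October 4.
Sundays fall on 4, 11, 18, 25 — that's 4.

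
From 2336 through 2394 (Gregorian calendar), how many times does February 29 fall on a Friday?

Leap years in 2336–2394: 15 of them.
Feb 29 weekday advances by 5 (mod 7) from one leap year to the next four years later (or differs when a century non-leap intervenes).
Leap-day weekdays: 2336:Sat 2340:Thu 2344:Tue 2348:Sun 2352:Fri✓ 2356:Wed 2360:Mon 2364:Sat 2368:Thu 2372:Tue 2376:Sun 2380:Fri✓ 2384:Wed 2388:Mon 2392:Sat
Friday: 2352, 2380 → 2.

2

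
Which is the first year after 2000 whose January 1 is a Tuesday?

Jan 1 advances by 2 weekdays after a leap year and by 1 after a common year.
2000: Jan 1 is Saturday (leap).
2001: Monday
2002: Tuesday
2002 begins on a Tuesday

2002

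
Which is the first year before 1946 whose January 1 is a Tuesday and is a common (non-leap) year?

1935

Jan 1 advances by 2 weekdays after a leap year and by 1 after a common year.
1946: Jan 1 is Tuesday.
1945: Monday
1944: Saturday (leap)
1943: Friday
1942: Thursday
1941: Wednesday
1940: Monday (leap)
1939: Sunday
1938: Saturday
1937: Friday
1936: Wednesday (leap)
1935: Tuesday
1935 begins on a Tuesday and is a common year.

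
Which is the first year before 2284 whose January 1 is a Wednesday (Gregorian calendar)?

Jan 1 advances by 2 weekdays after a leap year and by 1 after a common year.
2284: Jan 1 is Tuesday (leap).
2283: Monday
2282: Sunday
2281: Saturday
2280: Thursday (leap)
2279: Wednesday
2279 begins on a Wednesday

2279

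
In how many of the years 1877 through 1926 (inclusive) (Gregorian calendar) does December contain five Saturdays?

December has 31 days; it has five Saturdays when Saturday falls among the first (month-length − 28) days — i.e. when December 1 is one of Saturday/Friday/Thursday.
December 1 by year: 1877:Sat✓ 1878:Sun 1879:Mon 1880:Wed 1881:Thu✓ 1882:Fri✓ 1883:Sat✓ 1884:Mon 1885:Tue 1886:Wed 1887:Thu✓ 1888:Sat✓ 1889:Sun 1890:Mon 1891:Tue …(20 more)… 1912:Sun 1913:Mon 1914:Tue 1915:Wed 1916:Fri✓ 1917:Sat✓ 1918:Sun 1919:Mon 1920:Wed 1921:Thu✓ 1922:Fri✓ 1923:Sat✓ 1924:Mon 1925:Tue 1926:Wed
Years with five Saturdays: 1877, 1881, 1882, 1883, 1887, 1888, 1892, 1893, 1894, 1898, 1899, 1900, 1904, 1905, 1906, 1910, 1911, 1916, 1917, 1921, 1922, 1923 → 22.

22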